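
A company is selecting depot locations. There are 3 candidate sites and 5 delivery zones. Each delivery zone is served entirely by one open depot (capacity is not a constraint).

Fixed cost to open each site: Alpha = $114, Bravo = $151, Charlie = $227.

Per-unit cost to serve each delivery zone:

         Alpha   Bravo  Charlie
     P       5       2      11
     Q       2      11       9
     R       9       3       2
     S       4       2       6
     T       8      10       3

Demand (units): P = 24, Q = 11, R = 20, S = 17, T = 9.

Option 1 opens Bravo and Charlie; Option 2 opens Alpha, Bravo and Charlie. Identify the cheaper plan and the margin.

Option 1 is cheaper by 37.

Option 1: {Bravo, Charlie}: P→Bravo 2·24=48, Q→Charlie 9·11=99, R→Charlie 2·20=40, S→Bravo 2·17=34, T→Charlie 3·9=27. Service 248; fixed 378; total 626.
Option 2: {Alpha, Bravo, Charlie}: P→Bravo 2·24=48, Q→Alpha 2·11=22, R→Charlie 2·20=40, S→Bravo 2·17=34, T→Charlie 3·9=27. Service 171; fixed 492; total 663.
Difference: |626 − 663| = 37.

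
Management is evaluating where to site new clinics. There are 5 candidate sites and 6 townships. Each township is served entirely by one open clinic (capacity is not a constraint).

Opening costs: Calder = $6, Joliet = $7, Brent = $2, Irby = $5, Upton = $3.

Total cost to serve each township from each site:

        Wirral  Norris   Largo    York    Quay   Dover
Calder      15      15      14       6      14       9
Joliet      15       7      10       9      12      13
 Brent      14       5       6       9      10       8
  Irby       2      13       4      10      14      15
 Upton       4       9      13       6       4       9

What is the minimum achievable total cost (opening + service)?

For any fixed open set, each township goes to its cheapest open site; total = fixed + service.
{Brent, Upton}: Wirral→Upton 4, Norris→Brent 5, Largo→Brent 6, York→Upton 6, Quay→Upton 4, Dover→Brent 8. Service 33; fixed 5; total 38.
{Brent, Irby, Upton}: Wirral→Irby 2, Norris→Brent 5, Largo→Irby 4, York→Upton 6, Quay→Upton 4, Dover→Brent 8. Service 29; fixed 10; total 39.
{Irby, Upton}: Wirral→Irby 2, Norris→Upton 9, Largo→Irby 4, York→Upton 6, Quay→Upton 4, Dover→Upton 9. Service 34; fixed 8; total 42.
{Calder, Joliet, Brent, Irby, Upton}: Wirral→Irby 2, Norris→Brent 5, Largo→Irby 4, York→Calder 6, Quay→Upton 4, Dover→Brent 8. Service 29; fixed 23; total 52.
No other subset beats 38.

Minimum total cost: 38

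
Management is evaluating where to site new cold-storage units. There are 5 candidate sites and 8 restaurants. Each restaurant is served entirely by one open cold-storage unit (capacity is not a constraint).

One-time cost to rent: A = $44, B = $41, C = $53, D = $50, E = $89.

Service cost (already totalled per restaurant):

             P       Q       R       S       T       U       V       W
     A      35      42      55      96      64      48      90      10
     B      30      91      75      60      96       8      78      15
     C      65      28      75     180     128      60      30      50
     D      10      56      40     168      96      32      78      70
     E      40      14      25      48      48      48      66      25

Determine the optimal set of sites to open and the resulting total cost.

Open B and E; minimum total cost 384.

For any fixed open set, each restaurant goes to its cheapest open site; total = fixed + service.
{B, E}: P→B 30, Q→E 14, R→E 25, S→E 48, T→E 48, U→B 8, V→E 66, W→B 15. Service 254; fixed 130; total 384.
{B, C, E}: P→B 30, Q→E 14, R→E 25, S→E 48, T→E 48, U→B 8, V→C 30, W→B 15. Service 218; fixed 183; total 401.
{E}: P→E 40, Q→E 14, R→E 25, S→E 48, T→E 48, U→E 48, V→E 66, W→E 25. Service 314; fixed 89; total 403.
{A, B, C, D, E}: service 193 + fixed 277 = 470
No other subset beats 384.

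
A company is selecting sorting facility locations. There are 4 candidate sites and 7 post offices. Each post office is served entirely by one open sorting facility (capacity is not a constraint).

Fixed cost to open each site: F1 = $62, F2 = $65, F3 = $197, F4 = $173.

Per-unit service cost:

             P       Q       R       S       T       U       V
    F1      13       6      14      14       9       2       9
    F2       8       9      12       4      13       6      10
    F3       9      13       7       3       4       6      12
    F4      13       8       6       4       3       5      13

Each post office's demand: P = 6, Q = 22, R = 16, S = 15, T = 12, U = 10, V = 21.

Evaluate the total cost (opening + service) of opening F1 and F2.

Total cost: 876

Each post office is assigned to its cheapest site among the open ones.
{F1, F2}: P→F2 8·6=48, Q→F1 6·22=132, R→F2 12·16=192, S→F2 4·15=60, T→F1 9·12=108, U→F1 2·10=20, V→F1 9·21=189. Service 749; fixed 127; total 876.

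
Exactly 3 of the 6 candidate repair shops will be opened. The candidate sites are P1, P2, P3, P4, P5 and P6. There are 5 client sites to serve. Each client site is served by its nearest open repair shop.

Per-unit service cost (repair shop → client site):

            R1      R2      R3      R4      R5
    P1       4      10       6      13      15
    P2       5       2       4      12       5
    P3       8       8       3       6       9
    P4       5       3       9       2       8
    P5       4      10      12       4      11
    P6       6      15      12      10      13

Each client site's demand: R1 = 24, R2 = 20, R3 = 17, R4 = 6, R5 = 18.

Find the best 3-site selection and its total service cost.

Choose P2, P3 and P5; total service cost 301.

With exactly 3 open, each client site uses its cheapest among the chosen.
{P2, P3, P5}: R1→P5 4·24=96, R2→P2 2·20=40, R3→P3 3·17=51, R4→P5 4·6=24, R5→P2 5·18=90. Service cost 301.
{P1, P2, P4}: service cost 306
{P2, P4, P5}: service cost 306
Among all 20 size-3 choices, {P2, P3, P5} is lowest.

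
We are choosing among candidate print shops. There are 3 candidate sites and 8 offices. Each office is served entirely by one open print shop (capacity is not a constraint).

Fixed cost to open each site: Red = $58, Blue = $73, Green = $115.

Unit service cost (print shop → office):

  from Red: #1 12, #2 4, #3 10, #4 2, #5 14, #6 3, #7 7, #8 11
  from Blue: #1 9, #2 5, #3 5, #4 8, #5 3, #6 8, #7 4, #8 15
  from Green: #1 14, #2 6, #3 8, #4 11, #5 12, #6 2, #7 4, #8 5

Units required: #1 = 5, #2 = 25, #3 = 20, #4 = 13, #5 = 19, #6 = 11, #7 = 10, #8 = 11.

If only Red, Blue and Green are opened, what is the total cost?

Each office is assigned to its cheapest site among the open ones.
{Red, Blue, Green}: #1→Blue 9·5=45, #2→Red 4·25=100, #3→Blue 5·20=100, #4→Red 2·13=26, #5→Blue 3·19=57, #6→Green 2·11=22, #7→Blue 4·10=40, #8→Green 5·11=55. Service 445; fixed 246; total 691.

Total cost: 691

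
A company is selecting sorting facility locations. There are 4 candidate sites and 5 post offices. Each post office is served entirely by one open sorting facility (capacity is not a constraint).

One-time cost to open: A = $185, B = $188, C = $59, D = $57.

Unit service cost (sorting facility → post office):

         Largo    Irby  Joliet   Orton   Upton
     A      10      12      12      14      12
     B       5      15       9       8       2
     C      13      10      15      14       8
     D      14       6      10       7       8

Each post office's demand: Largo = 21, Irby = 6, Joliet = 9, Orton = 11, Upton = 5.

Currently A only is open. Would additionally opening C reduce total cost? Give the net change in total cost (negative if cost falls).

Current service cost with {A}: 604.
Adding C: each post office re-picks its cheapest; new service cost 572, saving 32.
Extra fixed cost: 59. Net change = 59 − 32 = 27.
(Totals: 789 → 816.)

No — net change +27 (cost rises by 27).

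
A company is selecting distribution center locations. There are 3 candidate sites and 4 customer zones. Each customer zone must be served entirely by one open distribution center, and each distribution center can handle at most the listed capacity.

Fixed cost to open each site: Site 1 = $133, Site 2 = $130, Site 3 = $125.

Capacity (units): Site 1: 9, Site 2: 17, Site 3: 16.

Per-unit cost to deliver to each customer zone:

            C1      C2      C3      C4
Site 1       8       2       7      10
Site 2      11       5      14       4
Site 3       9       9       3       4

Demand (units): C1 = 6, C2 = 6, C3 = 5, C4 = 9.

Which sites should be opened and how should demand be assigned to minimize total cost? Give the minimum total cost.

Open {Site 2, Site 3}: C1→Site 3 9·6=54, C2→Site 2 5·6=30, C3→Site 3 3·5=15, C4→Site 2 4·9=36.
Loads: Site 2 carries 15/17, Site 3 carries 11/16. Service 135; fixed 255; total 390.
Next best feasible plan costs 402.

Minimum total cost: 390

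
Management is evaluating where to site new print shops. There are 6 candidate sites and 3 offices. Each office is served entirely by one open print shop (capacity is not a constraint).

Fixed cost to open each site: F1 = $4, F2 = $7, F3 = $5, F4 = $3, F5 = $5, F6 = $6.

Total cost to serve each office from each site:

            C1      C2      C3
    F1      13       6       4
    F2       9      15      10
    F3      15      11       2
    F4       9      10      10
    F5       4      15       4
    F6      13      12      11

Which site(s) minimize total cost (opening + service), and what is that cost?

For any fixed open set, each office goes to its cheapest open site; total = fixed + service.
{F1, F5}: C1→F5 4, C2→F1 6, C3→F1 4. Service 14; fixed 9; total 23.
{F1, F3, F5}: service 12 + fixed 14 = 26
{F1, F4}: C1→F4 9, C2→F1 6, C3→F1 4. Service 19; fixed 7; total 26.
{F1, F2, F3, F4, F5, F6}: service 12 + fixed 30 = 42
No other subset beats 23.

Open F1 and F5; minimum total cost 23.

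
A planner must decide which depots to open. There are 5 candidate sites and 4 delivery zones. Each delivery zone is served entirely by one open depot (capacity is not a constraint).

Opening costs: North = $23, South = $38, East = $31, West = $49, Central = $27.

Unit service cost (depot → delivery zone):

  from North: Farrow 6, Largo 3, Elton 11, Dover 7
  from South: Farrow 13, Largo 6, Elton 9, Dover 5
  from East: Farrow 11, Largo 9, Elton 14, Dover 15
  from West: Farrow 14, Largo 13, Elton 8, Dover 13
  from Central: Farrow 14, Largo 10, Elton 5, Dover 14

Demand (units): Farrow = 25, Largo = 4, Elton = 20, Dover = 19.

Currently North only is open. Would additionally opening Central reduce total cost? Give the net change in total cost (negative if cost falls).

Current service cost with {North}: 515.
Adding Central: each delivery zone re-picks its cheapest; new service cost 395, saving 120.
Extra fixed cost: 27. Net change = 27 − 120 = -93.
(Totals: 538 → 445.)

Yes — net change −93 (cost falls by 93).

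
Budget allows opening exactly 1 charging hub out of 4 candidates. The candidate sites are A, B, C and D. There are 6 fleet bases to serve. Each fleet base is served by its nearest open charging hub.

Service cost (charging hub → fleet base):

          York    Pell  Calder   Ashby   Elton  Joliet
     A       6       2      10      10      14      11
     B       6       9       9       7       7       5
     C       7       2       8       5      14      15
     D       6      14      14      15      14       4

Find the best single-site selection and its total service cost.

With exactly 1 open, each fleet base uses its cheapest among the chosen.
{B}: York→B 6, Pell→B 9, Calder→B 9, Ashby→B 7, Elton→B 7, Joliet→B 5. Service cost 43.
{C}: service cost 51
{A}: service cost 53
Among all 4 size-1 choices, {B} is lowest.

Choose B only; total service cost 43.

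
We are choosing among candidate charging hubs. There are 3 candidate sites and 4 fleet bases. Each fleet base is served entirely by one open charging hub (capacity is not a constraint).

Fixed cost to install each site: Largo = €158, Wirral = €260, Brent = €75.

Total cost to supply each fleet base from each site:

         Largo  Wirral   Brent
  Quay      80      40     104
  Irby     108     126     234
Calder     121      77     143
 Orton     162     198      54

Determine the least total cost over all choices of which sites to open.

For any fixed open set, each fleet base goes to its cheapest open site; total = fixed + service.
{Largo, Brent}: Quay→Largo 80, Irby→Largo 108, Calder→Largo 121, Orton→Brent 54. Service 363; fixed 233; total 596.
{Brent}: service 535 + fixed 75 = 610
{Largo}: service 471 + fixed 158 = 629
{Largo, Wirral, Brent}: Quay→Wirral 40, Irby→Largo 108, Calder→Wirral 77, Orton→Brent 54. Service 279; fixed 493; total 772.
No other subset beats 596.

Minimum total cost: 596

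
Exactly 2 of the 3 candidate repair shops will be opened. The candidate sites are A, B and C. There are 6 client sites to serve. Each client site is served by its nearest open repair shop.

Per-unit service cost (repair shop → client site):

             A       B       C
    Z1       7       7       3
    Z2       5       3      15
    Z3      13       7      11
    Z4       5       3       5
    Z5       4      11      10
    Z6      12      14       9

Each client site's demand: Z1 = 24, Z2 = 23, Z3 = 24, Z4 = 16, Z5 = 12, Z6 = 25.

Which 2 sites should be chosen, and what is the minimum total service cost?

Choose B and C; total service cost 702.

With exactly 2 open, each client site uses its cheapest among the chosen.
{B, C}: Z1→C 3·24=72, Z2→B 3·23=69, Z3→B 7·24=168, Z4→B 3·16=48, Z5→C 10·12=120, Z6→C 9·25=225. Service cost 702.
{A, B}: service cost 801
{A, C}: service cost 804
Among all 3 size-2 choices, {B, C} is lowest.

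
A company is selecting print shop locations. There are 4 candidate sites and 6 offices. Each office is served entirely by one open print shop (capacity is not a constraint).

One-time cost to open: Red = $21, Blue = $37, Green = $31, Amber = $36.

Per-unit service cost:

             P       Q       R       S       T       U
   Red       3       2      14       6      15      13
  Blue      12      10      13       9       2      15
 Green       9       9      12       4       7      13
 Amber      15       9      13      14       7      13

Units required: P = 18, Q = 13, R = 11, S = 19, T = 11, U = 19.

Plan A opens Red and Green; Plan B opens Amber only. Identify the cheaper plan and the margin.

Plan A is cheaper by 492.

Plan A: {Red, Green}: P→Red 3·18=54, Q→Red 2·13=26, R→Green 12·11=132, S→Green 4·19=76, T→Green 7·11=77, U→Red 13·19=247. Service 612; fixed 52; total 664.
Plan B: {Amber}: P→Amber 15·18=270, Q→Amber 9·13=117, R→Amber 13·11=143, S→Amber 14·19=266, T→Amber 7·11=77, U→Amber 13·19=247. Service 1120; fixed 36; total 1156.
Difference: |664 − 1156| = 492.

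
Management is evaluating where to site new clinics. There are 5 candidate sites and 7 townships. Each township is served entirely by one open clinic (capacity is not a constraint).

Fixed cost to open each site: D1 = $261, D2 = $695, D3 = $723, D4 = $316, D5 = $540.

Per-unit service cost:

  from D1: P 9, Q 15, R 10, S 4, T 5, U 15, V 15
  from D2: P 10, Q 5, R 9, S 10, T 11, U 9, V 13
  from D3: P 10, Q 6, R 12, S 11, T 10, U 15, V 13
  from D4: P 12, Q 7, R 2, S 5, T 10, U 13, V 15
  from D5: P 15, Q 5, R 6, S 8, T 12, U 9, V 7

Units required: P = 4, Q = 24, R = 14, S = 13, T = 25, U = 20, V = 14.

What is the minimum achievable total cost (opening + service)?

Minimum total cost: 1345

For any fixed open set, each township goes to its cheapest open site; total = fixed + service.
{D4}: P→D4 12·4=48, Q→D4 7·24=168, R→D4 2·14=28, S→D4 5·13=65, T→D4 10·25=250, U→D4 13·20=260, V→D4 15·14=210. Service 1029; fixed 316; total 1345.
{D1, D4}: P→D1 9·4=36, Q→D4 7·24=168, R→D4 2·14=28, S→D1 4·13=52, T→D1 5·25=125, U→D4 13·20=260, V→D1 15·14=210. Service 879; fixed 577; total 1456.
{D1}: service 1223 + fixed 261 = 1484
{D1, D2, D3, D4, D5}: service 639 + fixed 2535 = 3174
No other subset beats 1345.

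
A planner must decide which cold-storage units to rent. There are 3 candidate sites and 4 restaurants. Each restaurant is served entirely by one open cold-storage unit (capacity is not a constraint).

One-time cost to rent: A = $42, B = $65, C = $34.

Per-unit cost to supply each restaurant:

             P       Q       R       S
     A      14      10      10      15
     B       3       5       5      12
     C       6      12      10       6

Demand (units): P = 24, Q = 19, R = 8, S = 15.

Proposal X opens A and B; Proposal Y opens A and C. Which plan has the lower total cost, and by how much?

Proposal X: {A, B}: P→B 3·24=72, Q→B 5·19=95, R→B 5·8=40, S→B 12·15=180. Service 387; fixed 107; total 494.
Proposal Y: {A, C}: P→C 6·24=144, Q→A 10·19=190, R→A 10·8=80, S→C 6·15=90. Service 504; fixed 76; total 580.
Difference: |494 − 580| = 86.

Proposal X is cheaper by 86.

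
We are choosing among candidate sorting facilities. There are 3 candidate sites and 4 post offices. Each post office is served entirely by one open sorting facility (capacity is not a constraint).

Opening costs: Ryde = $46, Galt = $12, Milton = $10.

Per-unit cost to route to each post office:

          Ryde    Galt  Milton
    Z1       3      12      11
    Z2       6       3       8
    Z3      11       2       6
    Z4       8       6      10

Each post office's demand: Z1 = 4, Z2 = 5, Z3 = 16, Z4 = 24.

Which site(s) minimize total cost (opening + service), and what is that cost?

For any fixed open set, each post office goes to its cheapest open site; total = fixed + service.
{Galt}: Z1→Galt 12·4=48, Z2→Galt 3·5=15, Z3→Galt 2·16=32, Z4→Galt 6·24=144. Service 239; fixed 12; total 251.
{Galt, Milton}: service 235 + fixed 22 = 257
{Ryde, Galt}: Z1→Ryde 3·4=12, Z2→Galt 3·5=15, Z3→Galt 2·16=32, Z4→Galt 6·24=144. Service 203; fixed 58; total 261.
{Ryde, Galt, Milton}: service 203 + fixed 68 = 271
No other subset beats 251.

Open Galt only; minimum total cost 251.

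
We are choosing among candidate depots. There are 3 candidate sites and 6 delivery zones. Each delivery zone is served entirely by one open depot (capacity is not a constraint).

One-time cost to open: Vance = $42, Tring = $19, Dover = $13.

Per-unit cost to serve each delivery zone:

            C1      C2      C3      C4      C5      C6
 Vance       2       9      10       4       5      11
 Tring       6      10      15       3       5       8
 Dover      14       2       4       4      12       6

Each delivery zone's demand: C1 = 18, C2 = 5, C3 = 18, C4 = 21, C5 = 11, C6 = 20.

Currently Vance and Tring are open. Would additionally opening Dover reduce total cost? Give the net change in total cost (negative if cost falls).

Current service cost with {Vance, Tring}: 539.
Adding Dover: each delivery zone re-picks its cheapest; new service cost 356, saving 183.
Extra fixed cost: 13. Net change = 13 − 183 = -170.
(Totals: 600 → 430.)

Yes — net change −170 (cost falls by 170).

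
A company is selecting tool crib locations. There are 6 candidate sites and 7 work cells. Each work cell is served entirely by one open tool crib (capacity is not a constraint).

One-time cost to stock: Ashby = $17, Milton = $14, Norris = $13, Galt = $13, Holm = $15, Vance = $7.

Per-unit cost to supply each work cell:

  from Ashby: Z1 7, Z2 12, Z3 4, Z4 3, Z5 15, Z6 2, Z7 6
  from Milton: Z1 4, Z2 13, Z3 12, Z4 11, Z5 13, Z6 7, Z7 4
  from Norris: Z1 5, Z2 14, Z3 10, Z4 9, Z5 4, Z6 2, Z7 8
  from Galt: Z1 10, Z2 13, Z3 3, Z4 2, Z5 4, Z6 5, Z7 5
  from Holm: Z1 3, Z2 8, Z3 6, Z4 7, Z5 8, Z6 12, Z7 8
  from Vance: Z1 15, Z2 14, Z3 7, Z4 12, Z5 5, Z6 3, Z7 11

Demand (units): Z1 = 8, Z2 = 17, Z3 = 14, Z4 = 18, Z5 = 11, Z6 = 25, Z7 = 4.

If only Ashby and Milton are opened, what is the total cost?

Total cost: 586

Each work cell is assigned to its cheapest site among the open ones.
{Ashby, Milton}: Z1→Milton 4·8=32, Z2→Ashby 12·17=204, Z3→Ashby 4·14=56, Z4→Ashby 3·18=54, Z5→Milton 13·11=143, Z6→Ashby 2·25=50, Z7→Milton 4·4=16. Service 555; fixed 31; total 586.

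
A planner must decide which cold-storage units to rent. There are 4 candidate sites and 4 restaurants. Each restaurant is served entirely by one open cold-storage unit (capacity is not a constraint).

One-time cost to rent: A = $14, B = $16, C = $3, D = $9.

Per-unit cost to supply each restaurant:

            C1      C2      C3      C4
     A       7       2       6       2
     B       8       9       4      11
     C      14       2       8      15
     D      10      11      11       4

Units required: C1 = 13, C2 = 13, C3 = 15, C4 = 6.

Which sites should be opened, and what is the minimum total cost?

For any fixed open set, each restaurant goes to its cheapest open site; total = fixed + service.
{A, B}: C1→A 7·13=91, C2→A 2·13=26, C3→B 4·15=60, C4→A 2·6=12. Service 189; fixed 30; total 219.
{A, B, C}: C1→A 7·13=91, C2→A 2·13=26, C3→B 4·15=60, C4→A 2·6=12. Service 189; fixed 33; total 222.
{A, B, D}: service 189 + fixed 39 = 228
{A, B, C, D}: service 189 + fixed 42 = 231
No other subset beats 219.

Open A and B; minimum total cost 219.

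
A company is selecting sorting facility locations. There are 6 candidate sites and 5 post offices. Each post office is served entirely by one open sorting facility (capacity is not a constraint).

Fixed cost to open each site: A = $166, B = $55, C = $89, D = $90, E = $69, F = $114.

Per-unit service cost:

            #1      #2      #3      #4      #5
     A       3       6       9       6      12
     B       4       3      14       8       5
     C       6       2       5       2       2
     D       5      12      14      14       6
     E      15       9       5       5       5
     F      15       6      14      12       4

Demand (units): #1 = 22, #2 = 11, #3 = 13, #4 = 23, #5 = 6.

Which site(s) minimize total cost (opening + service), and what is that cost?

For any fixed open set, each post office goes to its cheapest open site; total = fixed + service.
{C}: #1→C 6·22=132, #2→C 2·11=22, #3→C 5·13=65, #4→C 2·23=46, #5→C 2·6=12. Service 277; fixed 89; total 366.
{B, C}: service 233 + fixed 144 = 377
{C, D}: #1→D 5·22=110, #2→C 2·11=22, #3→C 5·13=65, #4→C 2·23=46, #5→C 2·6=12. Service 255; fixed 179; total 434.
{A, B, C, D, E, F}: service 211 + fixed 583 = 794
No other subset beats 366.

Open C only; minimum total cost 366.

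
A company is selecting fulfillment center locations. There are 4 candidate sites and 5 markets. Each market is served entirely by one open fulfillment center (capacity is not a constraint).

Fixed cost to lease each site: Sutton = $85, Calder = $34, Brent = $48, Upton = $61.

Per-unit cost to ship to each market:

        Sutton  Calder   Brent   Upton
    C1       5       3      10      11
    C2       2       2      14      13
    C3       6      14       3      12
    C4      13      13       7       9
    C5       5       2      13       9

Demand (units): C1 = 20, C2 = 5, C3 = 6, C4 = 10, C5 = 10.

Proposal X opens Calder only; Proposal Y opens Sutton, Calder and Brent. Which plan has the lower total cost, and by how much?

Proposal X is cheaper by 7.

Proposal X: {Calder}: C1→Calder 3·20=60, C2→Calder 2·5=10, C3→Calder 14·6=84, C4→Calder 13·10=130, C5→Calder 2·10=20. Service 304; fixed 34; total 338.
Proposal Y: {Sutton, Calder, Brent}: C1→Calder 3·20=60, C2→Sutton 2·5=10, C3→Brent 3·6=18, C4→Brent 7·10=70, C5→Calder 2·10=20. Service 178; fixed 167; total 345.
Difference: |338 − 345| = 7.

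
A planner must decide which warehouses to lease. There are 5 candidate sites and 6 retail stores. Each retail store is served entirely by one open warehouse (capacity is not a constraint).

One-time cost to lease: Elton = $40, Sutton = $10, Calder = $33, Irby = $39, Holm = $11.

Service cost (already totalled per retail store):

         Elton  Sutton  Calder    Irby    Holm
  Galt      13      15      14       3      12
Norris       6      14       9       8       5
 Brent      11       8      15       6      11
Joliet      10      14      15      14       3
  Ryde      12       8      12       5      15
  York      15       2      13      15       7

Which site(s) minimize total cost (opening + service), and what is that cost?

For any fixed open set, each retail store goes to its cheapest open site; total = fixed + service.
{Sutton, Holm}: Galt→Holm 12, Norris→Holm 5, Brent→Sutton 8, Joliet→Holm 3, Ryde→Sutton 8, York→Sutton 2. Service 38; fixed 21; total 59.
{Holm}: service 53 + fixed 11 = 64
{Sutton}: service 61 + fixed 10 = 71
{Elton, Sutton, Calder, Irby, Holm}: Galt→Irby 3, Norris→Holm 5, Brent→Irby 6, Joliet→Holm 3, Ryde→Irby 5, York→Sutton 2. Service 24; fixed 133; total 157.
No other subset beats 59.

Open Sutton and Holm; minimum total cost 59.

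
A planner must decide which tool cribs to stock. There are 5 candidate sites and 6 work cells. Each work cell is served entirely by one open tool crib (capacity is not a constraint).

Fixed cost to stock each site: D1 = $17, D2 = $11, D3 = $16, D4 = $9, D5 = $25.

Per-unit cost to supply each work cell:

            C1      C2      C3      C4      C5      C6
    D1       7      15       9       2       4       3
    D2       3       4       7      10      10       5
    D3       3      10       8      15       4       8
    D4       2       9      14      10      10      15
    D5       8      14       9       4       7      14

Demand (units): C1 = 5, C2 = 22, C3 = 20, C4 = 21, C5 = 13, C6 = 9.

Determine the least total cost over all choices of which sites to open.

Minimum total cost: 392

For any fixed open set, each work cell goes to its cheapest open site; total = fixed + service.
{D1, D2}: C1→D2 3·5=15, C2→D2 4·22=88, C3→D2 7·20=140, C4→D1 2·21=42, C5→D1 4·13=52, C6→D1 3·9=27. Service 364; fixed 28; total 392.
{D1, D2, D4}: C1→D4 2·5=10, C2→D2 4·22=88, C3→D2 7·20=140, C4→D1 2·21=42, C5→D1 4·13=52, C6→D1 3·9=27. Service 359; fixed 37; total 396.
{D1, D2, D3}: service 364 + fixed 44 = 408
{D1, D2, D3, D4, D5}: C1→D4 2·5=10, C2→D2 4·22=88, C3→D2 7·20=140, C4→D1 2·21=42, C5→D1 4·13=52, C6→D1 3·9=27. Service 359; fixed 78; total 437.
No other subset beats 392.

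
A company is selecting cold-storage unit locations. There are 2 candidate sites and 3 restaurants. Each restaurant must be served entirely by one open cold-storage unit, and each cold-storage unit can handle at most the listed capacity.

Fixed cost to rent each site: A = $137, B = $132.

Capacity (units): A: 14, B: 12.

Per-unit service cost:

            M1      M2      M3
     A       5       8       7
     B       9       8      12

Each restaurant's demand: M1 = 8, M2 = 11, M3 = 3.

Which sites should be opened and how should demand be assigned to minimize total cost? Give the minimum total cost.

Minimum total cost: 418

Open {A, B}: M1→A 5·8=40, M2→B 8·11=88, M3→A 7·3=21.
Loads: A carries 11/14, B carries 11/12. Service 149; fixed 269; total 418.
Next best feasible plan costs 450.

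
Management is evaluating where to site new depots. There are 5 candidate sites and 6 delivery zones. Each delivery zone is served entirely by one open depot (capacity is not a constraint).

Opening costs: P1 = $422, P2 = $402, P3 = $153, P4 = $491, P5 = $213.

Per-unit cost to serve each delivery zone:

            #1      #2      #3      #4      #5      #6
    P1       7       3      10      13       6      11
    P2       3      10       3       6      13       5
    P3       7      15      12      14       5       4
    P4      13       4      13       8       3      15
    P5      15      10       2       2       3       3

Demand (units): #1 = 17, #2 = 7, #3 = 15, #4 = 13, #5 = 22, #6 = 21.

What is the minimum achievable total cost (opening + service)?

For any fixed open set, each delivery zone goes to its cheapest open site; total = fixed + service.
{P5}: #1→P5 15·17=255, #2→P5 10·7=70, #3→P5 2·15=30, #4→P5 2·13=26, #5→P5 3·22=66, #6→P5 3·21=63. Service 510; fixed 213; total 723.
{P3, P5}: service 374 + fixed 366 = 740
{P2, P5}: #1→P2 3·17=51, #2→P2 10·7=70, #3→P5 2·15=30, #4→P5 2·13=26, #5→P5 3·22=66, #6→P5 3·21=63. Service 306; fixed 615; total 921.
{P1, P2, P3, P4, P5}: service 257 + fixed 1681 = 1938
No other subset beats 723.

Minimum total cost: 723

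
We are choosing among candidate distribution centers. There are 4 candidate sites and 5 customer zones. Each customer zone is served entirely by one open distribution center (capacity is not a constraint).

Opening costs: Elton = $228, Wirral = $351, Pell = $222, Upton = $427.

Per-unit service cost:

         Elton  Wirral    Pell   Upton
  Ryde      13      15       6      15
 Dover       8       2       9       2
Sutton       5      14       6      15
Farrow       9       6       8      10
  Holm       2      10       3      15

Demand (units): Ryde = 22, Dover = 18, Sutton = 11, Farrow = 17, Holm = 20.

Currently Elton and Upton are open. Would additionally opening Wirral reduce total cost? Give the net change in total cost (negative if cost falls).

No — net change +300 (cost rises by 300).

Current service cost with {Elton, Upton}: 570.
Adding Wirral: each customer zone re-picks its cheapest; new service cost 519, saving 51.
Extra fixed cost: 351. Net change = 351 − 51 = 300.
(Totals: 1225 → 1525.)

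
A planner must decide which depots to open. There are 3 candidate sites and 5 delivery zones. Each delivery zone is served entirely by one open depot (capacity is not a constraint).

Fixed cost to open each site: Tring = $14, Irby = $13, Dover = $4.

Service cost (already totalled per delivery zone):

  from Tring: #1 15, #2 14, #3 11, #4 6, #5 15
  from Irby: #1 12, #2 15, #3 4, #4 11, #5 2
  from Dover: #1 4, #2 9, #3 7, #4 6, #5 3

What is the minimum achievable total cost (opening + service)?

Minimum total cost: 33

For any fixed open set, each delivery zone goes to its cheapest open site; total = fixed + service.
{Dover}: #1→Dover 4, #2→Dover 9, #3→Dover 7, #4→Dover 6, #5→Dover 3. Service 29; fixed 4; total 33.
{Irby, Dover}: #1→Dover 4, #2→Dover 9, #3→Irby 4, #4→Dover 6, #5→Irby 2. Service 25; fixed 17; total 42.
{Tring, Dover}: service 29 + fixed 18 = 47
{Tring, Irby, Dover}: service 25 + fixed 31 = 56
(All 7 nonempty subsets were checked; Dover only is lowest.)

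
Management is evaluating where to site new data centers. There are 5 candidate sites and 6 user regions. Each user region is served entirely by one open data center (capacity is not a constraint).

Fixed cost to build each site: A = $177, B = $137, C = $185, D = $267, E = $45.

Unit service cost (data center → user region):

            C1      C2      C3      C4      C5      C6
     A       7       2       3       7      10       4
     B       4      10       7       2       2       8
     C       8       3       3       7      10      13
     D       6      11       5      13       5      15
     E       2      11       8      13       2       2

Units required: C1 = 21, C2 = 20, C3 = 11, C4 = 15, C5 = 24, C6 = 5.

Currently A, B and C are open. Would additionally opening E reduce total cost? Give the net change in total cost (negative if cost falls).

Yes — net change −7 (cost falls by 7).

Current service cost with {A, B, C}: 255.
Adding E: each user region re-picks its cheapest; new service cost 203, saving 52.
Extra fixed cost: 45. Net change = 45 − 52 = -7.
(Totals: 754 → 747.)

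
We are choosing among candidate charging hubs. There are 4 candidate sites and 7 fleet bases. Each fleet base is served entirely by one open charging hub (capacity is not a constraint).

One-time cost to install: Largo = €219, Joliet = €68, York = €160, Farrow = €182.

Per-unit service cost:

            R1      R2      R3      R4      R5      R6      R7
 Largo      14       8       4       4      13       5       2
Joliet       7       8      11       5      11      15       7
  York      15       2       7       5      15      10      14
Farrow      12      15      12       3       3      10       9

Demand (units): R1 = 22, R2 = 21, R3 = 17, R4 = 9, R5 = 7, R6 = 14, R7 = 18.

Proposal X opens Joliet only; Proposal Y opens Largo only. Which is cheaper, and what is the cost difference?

Proposal Y is cheaper by 39.

Proposal X: {Joliet}: R1→Joliet 7·22=154, R2→Joliet 8·21=168, R3→Joliet 11·17=187, R4→Joliet 5·9=45, R5→Joliet 11·7=77, R6→Joliet 15·14=210, R7→Joliet 7·18=126. Service 967; fixed 68; total 1035.
Proposal Y: {Largo}: R1→Largo 14·22=308, R2→Largo 8·21=168, R3→Largo 4·17=68, R4→Largo 4·9=36, R5→Largo 13·7=91, R6→Largo 5·14=70, R7→Largo 2·18=36. Service 777; fixed 219; total 996.
Difference: |1035 − 996| = 39.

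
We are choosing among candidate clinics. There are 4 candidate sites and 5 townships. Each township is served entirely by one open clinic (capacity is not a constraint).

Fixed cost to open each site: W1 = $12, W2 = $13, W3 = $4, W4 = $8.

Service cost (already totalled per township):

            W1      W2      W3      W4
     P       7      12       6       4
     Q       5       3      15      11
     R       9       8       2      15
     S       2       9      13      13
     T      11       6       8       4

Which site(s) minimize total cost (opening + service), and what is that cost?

Open W1 and W3; minimum total cost 39.

For any fixed open set, each township goes to its cheapest open site; total = fixed + service.
{W1, W3}: P→W3 6, Q→W1 5, R→W3 2, S→W1 2, T→W3 8. Service 23; fixed 16; total 39.
{W1, W3, W4}: service 17 + fixed 24 = 41
{W2, W3}: service 26 + fixed 17 = 43
{W1, W2, W3, W4}: service 15 + fixed 37 = 52
No other subset beats 39.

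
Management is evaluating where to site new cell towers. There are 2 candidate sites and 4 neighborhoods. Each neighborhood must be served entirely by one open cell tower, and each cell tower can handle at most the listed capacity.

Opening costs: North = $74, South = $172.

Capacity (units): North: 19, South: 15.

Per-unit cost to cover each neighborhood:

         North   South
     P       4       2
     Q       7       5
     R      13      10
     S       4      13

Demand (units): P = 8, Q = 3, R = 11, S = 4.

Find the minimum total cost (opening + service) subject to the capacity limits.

Minimum total cost: 419

Open {North, South}: P→North 4·8=32, Q→South 5·3=15, R→South 10·11=110, S→North 4·4=16.
Loads: North carries 12/19, South carries 14/15. Service 173; fixed 246; total 419.
Next best feasible plan costs 425.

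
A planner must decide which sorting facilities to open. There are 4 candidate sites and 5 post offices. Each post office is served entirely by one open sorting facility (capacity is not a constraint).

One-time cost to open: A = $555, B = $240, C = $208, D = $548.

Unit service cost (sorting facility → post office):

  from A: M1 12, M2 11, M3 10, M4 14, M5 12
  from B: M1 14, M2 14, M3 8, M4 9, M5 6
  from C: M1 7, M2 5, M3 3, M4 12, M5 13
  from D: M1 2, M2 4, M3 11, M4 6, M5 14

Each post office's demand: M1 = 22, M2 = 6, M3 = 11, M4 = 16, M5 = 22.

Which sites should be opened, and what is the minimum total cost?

For any fixed open set, each post office goes to its cheapest open site; total = fixed + service.
{C}: M1→C 7·22=154, M2→C 5·6=30, M3→C 3·11=33, M4→C 12·16=192, M5→C 13·22=286. Service 695; fixed 208; total 903.
{B, C}: M1→C 7·22=154, M2→C 5·6=30, M3→C 3·11=33, M4→B 9·16=144, M5→B 6·22=132. Service 493; fixed 448; total 941.
{B}: service 756 + fixed 240 = 996
{A, B, C, D}: M1→D 2·22=44, M2→D 4·6=24, M3→C 3·11=33, M4→D 6·16=96, M5→B 6·22=132. Service 329; fixed 1551; total 1880.
No other subset beats 903.

Open C only; minimum total cost 903.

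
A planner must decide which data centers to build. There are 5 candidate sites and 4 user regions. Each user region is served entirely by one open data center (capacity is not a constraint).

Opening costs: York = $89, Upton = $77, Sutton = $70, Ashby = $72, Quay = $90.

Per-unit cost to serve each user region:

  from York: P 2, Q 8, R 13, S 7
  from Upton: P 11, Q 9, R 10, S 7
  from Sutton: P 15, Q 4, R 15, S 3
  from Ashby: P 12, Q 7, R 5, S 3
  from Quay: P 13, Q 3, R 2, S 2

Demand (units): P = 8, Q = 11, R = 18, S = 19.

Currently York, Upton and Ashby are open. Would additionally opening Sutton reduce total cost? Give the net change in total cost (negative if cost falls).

Current service cost with {York, Upton, Ashby}: 240.
Adding Sutton: each user region re-picks its cheapest; new service cost 207, saving 33.
Extra fixed cost: 70. Net change = 70 − 33 = 37.
(Totals: 478 → 515.)

No — net change +37 (cost rises by 37).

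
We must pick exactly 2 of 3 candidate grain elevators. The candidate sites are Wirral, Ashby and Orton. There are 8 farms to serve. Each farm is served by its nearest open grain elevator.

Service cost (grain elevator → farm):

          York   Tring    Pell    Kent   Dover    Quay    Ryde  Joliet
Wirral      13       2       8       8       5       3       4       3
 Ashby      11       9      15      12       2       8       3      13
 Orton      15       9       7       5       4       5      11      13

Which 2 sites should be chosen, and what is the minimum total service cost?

Choose Wirral and Ashby; total service cost 40.

With exactly 2 open, each farm uses its cheapest among the chosen.
{Wirral, Ashby}: York→Ashby 11, Tring→Wirral 2, Pell→Wirral 8, Kent→Wirral 8, Dover→Ashby 2, Quay→Wirral 3, Ryde→Ashby 3, Joliet→Wirral 3. Service cost 40.
{Wirral, Orton}: service cost 41
{Ashby, Orton}: service cost 55
Among all 3 size-2 choices, {Wirral, Ashby} is lowest.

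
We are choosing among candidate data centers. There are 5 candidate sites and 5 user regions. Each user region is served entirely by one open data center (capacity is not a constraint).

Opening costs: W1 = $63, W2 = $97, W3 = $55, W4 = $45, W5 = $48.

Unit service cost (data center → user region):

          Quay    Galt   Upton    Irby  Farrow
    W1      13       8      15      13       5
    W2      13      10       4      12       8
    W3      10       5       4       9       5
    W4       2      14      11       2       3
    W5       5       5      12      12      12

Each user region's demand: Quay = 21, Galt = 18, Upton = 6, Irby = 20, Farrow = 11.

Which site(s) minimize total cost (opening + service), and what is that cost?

Open W3 and W4; minimum total cost 329.

For any fixed open set, each user region goes to its cheapest open site; total = fixed + service.
{W3, W4}: Quay→W4 2·21=42, Galt→W3 5·18=90, Upton→W3 4·6=24, Irby→W4 2·20=40, Farrow→W4 3·11=33. Service 229; fixed 100; total 329.
{W4, W5}: Quay→W4 2·21=42, Galt→W5 5·18=90, Upton→W4 11·6=66, Irby→W4 2·20=40, Farrow→W4 3·11=33. Service 271; fixed 93; total 364.
{W3, W4, W5}: Quay→W4 2·21=42, Galt→W3 5·18=90, Upton→W3 4·6=24, Irby→W4 2·20=40, Farrow→W4 3·11=33. Service 229; fixed 148; total 377.
{W1, W2, W3, W4, W5}: service 229 + fixed 308 = 537
No other subset beats 329.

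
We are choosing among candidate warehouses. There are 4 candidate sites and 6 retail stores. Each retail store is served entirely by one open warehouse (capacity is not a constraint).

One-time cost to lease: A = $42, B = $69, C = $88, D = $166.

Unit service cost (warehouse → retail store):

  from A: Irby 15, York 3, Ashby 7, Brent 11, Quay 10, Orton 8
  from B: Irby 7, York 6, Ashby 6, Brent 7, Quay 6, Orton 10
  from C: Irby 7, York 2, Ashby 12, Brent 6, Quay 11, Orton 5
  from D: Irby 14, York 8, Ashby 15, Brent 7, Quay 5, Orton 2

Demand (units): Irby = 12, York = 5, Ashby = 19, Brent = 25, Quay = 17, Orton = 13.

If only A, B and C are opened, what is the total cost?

Total cost: 724

Each retail store is assigned to its cheapest site among the open ones.
{A, B, C}: Irby→B 7·12=84, York→C 2·5=10, Ashby→B 6·19=114, Brent→C 6·25=150, Quay→B 6·17=102, Orton→C 5·13=65. Service 525; fixed 199; total 724.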